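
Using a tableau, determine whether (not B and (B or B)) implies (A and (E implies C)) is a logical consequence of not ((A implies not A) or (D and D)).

Initial set: {not ((A implies not A) or (D and D)); not ((not B and (B or B)) implies (A and (E implies C)))}.
not ((A implies not A) or (D and D)): α-rule — add not (A implies not A), not (D and D).
not ((not B and (B or B)) implies (A and (E implies C))): α-rule — add (not B and (B or B)), not (A and (E implies C)).
not (A implies not A): α-rule — add A, not not A.
(not B and (B or B)): α-rule — add not B, (B or B).
not (D and D): β-rule — branch into not D  //  not D.
  branch 1 (add not D):
    not (A and (E implies C)): β-rule — branch into not A  //  not (E implies C).
      branch 1.1 (add not A):
        × closes — contains both A and not A.
      branch 1.2 (add not (E implies C)):
        not (E implies C): α-rule — add E, not C.
        (B or B): β-rule — branch into B  //  B.
          branch 1.2.1 (add B):
            × closes — contains both B and not B.
          branch 1.2.2 (add B):
            × closes — contains both B and not B.
  branch 2 (add not D):
    not (A and (E implies C)): β-rule — branch into not A  //  not (E implies C).
      branch 2.1 (add not A):
        × closes — contains both A and not A.
      branch 2.2 (add not (E implies C)):
        not (E implies C): α-rule — add E, not C.
        (B or B): β-rule — branch into B  //  B.
          branch 2.2.1 (add B):
            × closes — contains both B and not B.
          branch 2.2.2 (add B):
            × closes — contains both B and not B.
All 6 branches close.
Every branch closed, so the premises entail the conclusion.

Yes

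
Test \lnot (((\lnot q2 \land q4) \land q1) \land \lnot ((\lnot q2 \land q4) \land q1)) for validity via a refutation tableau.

Valid

Assume the negation and expand:
Initial set: {\lnot \lnot (((\lnot q2 \land q4) \land q1) \land \lnot ((\lnot q2 \land q4) \land q1))}.
\lnot \lnot (((\lnot q2 \land q4) \land q1) \land \lnot ((\lnot q2 \land q4) \land q1)): α-rule — add ((\lnot q2 \land q4) \land q1), \lnot ((\lnot q2 \land q4) \land q1).
((\lnot q2 \land q4) \land q1): α-rule — add (\lnot q2 \land q4), q1.
(\lnot q2 \land q4): α-rule — add \lnot q2, q4.
\lnot ((\lnot q2 \land q4) \land q1): β-rule — branch into \lnot (\lnot q2 \land q4)  //  \lnot q1.
  branch 1 (add \lnot (\lnot q2 \land q4)):
    \lnot (\lnot q2 \land q4): β-rule — branch into \lnot \lnot q2  //  \lnot q4.
      branch 1.1 (add \lnot \lnot q2):
        × closes — contains both q2 and \lnot q2.
      branch 1.2 (add \lnot q4):
        × closes — contains both q4 and \lnot q4.
  branch 2 (add \lnot q1):
    × closes — contains both q1 and \lnot q1.
All 3 branches close.
Every branch closed, so the negation is unsatisfiable and the formula is valid.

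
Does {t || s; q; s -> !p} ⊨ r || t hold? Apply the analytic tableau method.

No

Initial set: {T (t || s); T q; T (s -> !p); F (r || t)}.
F (r || t): α-rule — add F r, F t.
T (t || s): β-rule — branch into T t  //  T s.
  branch 1 (add T t):
    × closes — contains both t and !t.
  branch 2 (add T s):
    T (s -> !p): β-rule — branch into F s  //  T !p.
      branch 2.1 (add F s):
        × closes — contains both s and !s.
      branch 2.2 (add T !p):
        ○ open, literals {p=F, q=T, r=F, s=T, t=F}.
2 branches closed, 1 open.
An open branch gives a countermodel: p=F, q=T, r=F, s=T, t=F (unmentioned atoms arbitrary); the premises hold there but the conclusion fails.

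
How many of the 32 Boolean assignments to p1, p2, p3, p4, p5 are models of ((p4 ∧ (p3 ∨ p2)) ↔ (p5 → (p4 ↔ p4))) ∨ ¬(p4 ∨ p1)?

20

Initial set: {T (((p4 ∧ (p3 ∨ p2)) ↔ (p5 → (p4 ↔ p4))) ∨ ¬(p4 ∨ p1))}.
T (((p4 ∧ (p3 ∨ p2)) ↔ (p5 → (p4 ↔ p4))) ∨ ¬(p4 ∨ p1)): β-rule — branch into T ((p4 ∧ (p3 ∨ p2)) ↔ (p5 → (p4 ↔ p4)))  //  T ¬(p4 ∨ p1).
  branch 1 (add T ((p4 ∧ (p3 ∨ p2)) ↔ (p5 → (p4 ↔ p4)))):
    T ((p4 ∧ (p3 ∨ p2)) ↔ (p5 → (p4 ↔ p4))): β-rule — branch into T (p4 ∧ (p3 ∨ p2)), T (p5 → (p4 ↔ p4))  //  F (p4 ∧ (p3 ∨ p2)), F (p5 → (p4 ↔ p4)).
      branch 1.1 (add T (p4 ∧ (p3 ∨ p2)), T (p5 → (p4 ↔ p4))):
        T (p4 ∧ (p3 ∨ p2)): α-rule — add T p4, T (p3 ∨ p2).
        T (p5 → (p4 ↔ p4)): β-rule — branch into F p5  //  T (p4 ↔ p4).
          branch 1.1.1 (add F p5):
            T (p3 ∨ p2): β-rule — branch into T p3  //  T p2.
              branch 1.1.1.1 (add T p3):
                ○ open, literals {p3=true, p4=true, p5=false}.
              branch 1.1.1.2 (add T p2):
                ○ open, literals {p2=true, p4=true, p5=false}.
          branch 1.1.2 (add T (p4 ↔ p4)):
            T (p3 ∨ p2): β-rule — branch into T p3  //  T p2.
              branch 1.1.2.1 (add T p3):
                T (p4 ↔ p4): β-rule — branch into T p4, T p4  //  F p4, F p4.
                  branch 1.1.2.1.1 (add T p4, T p4):
                    ○ open, literals {p3=true, p4=true}.
                  branch 1.1.2.1.2 (add F p4, F p4):
                    × closes — contains both p4 and ¬p4.
              branch 1.1.2.2 (add T p2):
                T (p4 ↔ p4): β-rule — branch into T p4, T p4  //  F p4, F p4.
                  branch 1.1.2.2.1 (add T p4, T p4):
                    ○ open, literals {p2=true, p4=true}.
                  branch 1.1.2.2.2 (add F p4, F p4):
                    × closes — contains both p4 and ¬p4.
      branch 1.2 (add F (p4 ∧ (p3 ∨ p2)), F (p5 → (p4 ↔ p4))):
        F (p5 → (p4 ↔ p4)): α-rule — add T p5, F (p4 ↔ p4).
        F (p4 ∧ (p3 ∨ p2)): β-rule — branch into F p4  //  F (p3 ∨ p2).
          branch 1.2.1 (add F p4):
            F (p4 ↔ p4): β-rule — branch into T p4, F p4  //  F p4, T p4.
              branch 1.2.1.1 (add T p4, F p4):
                × closes — contains both p4 and ¬p4.
              branch 1.2.1.2 (add F p4, T p4):
                × closes — contains both p4 and ¬p4.
          branch 1.2.2 (add F (p3 ∨ p2)):
            F (p3 ∨ p2): α-rule — add F p3, F p2.
            F (p4 ↔ p4): β-rule — branch into T p4, F p4  //  F p4, T p4.
              branch 1.2.2.1 (add T p4, F p4):
                × closes — contains both p4 and ¬p4.
              branch 1.2.2.2 (add F p4, T p4):
                × closes — contains both p4 and ¬p4.
  branch 2 (add T ¬(p4 ∨ p1)):
    T ¬(p4 ∨ p1): α-rule — add F p4, F p1.
    ○ open, literals {p1=false, p4=false}.
6 branches closed, 5 open.
Each open branch fixes some atoms; the unmentioned ones are free. Counting distinct full assignments: branch {p3=true, p4=true, p5=false} (p1, p2) contributes 4 new; branch {p2=true, p4=true, p5=false} (p1, p3) contributes 2 new; branch {p3=true, p4=true} (p1, p2, p5) contributes 4 new; branch {p2=true, p4=true} (p1, p3, p5) contributes 2 new; branch {p1=false, p4=false} (p2, p3, p5) contributes 8 new. Total: 20.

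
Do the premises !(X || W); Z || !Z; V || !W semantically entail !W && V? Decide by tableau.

Initial set: {!(X || W); (Z || !Z); (V || !W); !(!W && V)}.
!(X || W): α-rule — add !X, !W.
(Z || !Z): β-rule — branch into Z  //  !Z.
  branch 1 (add Z):
    (V || !W): β-rule — branch into V  //  !W.
      branch 1.1 (add V):
        !(!W && V): β-rule — branch into !!W  //  !V.
          branch 1.1.1 (add !!W):
            × closes — contains both W and !W.
          branch 1.1.2 (add !V):
            × closes — contains both V and !V.
      branch 1.2 (add !W):
        !(!W && V): β-rule — branch into !!W  //  !V.
          branch 1.2.1 (add !!W):
            × closes — contains both W and !W.
          branch 1.2.2 (add !V):
            ○ open, literals {V=false, W=false, X=false, Z=true}.
  branch 2 (add !Z):
    (V || !W): β-rule — branch into V  //  !W.
      branch 2.1 (add V):
        !(!W && V): β-rule — branch into !!W  //  !V.
          branch 2.1.1 (add !!W):
            × closes — contains both W and !W.
          branch 2.1.2 (add !V):
            × closes — contains both V and !V.
      branch 2.2 (add !W):
        !(!W && V): β-rule — branch into !!W  //  !V.
          branch 2.2.1 (add !!W):
            × closes — contains both W and !W.
          branch 2.2.2 (add !V):
            ○ open, literals {V=false, W=false, X=false, Z=false}.
6 branches closed, 2 open.
An open branch gives a countermodel: V=false, W=false, X=false, Z=true (unmentioned atoms arbitrary); the premises hold there but the conclusion fails.

No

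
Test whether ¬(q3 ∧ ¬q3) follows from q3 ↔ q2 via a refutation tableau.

Initial set: {(q3 ↔ q2); ¬¬(q3 ∧ ¬q3)}.
¬¬(q3 ∧ ¬q3): α-rule — add q3, ¬q3.
× closes — contains both q3 and ¬q3.
All 1 branch closes.
Every branch closed, so the premises entail the conclusion.

Yes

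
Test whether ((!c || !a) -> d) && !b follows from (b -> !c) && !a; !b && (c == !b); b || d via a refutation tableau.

Yes

Initial set: {((b -> !c) && !a); (!b && (c == !b)); (b || d); !(((!c || !a) -> d) && !b)}.
((b -> !c) && !a): α-rule — add (b -> !c), !a.
(!b && (c == !b)): α-rule — add !b, (c == !b).
(b || d): β-rule — branch into b  //  d.
  branch 1 (add b):
    × closes — contains both b and !b.
  branch 2 (add d):
    !(((!c || !a) -> d) && !b): β-rule — branch into !((!c || !a) -> d)  //  !!b.
      branch 2.1 (add !((!c || !a) -> d)):
        !((!c || !a) -> d): α-rule — add (!c || !a), !d.
        × closes — contains both d and !d.
      branch 2.2 (add !!b):
        × closes — contains both b and !b.
All 3 branches close.
Every branch closed, so the premises entail the conclusion.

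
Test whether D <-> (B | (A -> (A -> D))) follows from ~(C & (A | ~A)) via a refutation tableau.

Initial set: {T ~(C & (A | ~A)); F (D <-> (B | (A -> (A -> D))))}.
T ~(C & (A | ~A)): β-rule — branch into F C  //  F (A | ~A).
  branch 1 (add F C):
    F (D <-> (B | (A -> (A -> D)))): β-rule — branch into T D, F (B | (A -> (A -> D)))  //  F D, T (B | (A -> (A -> D))).
      branch 1.1 (add T D, F (B | (A -> (A -> D)))):
        F (B | (A -> (A -> D))): α-rule — add F B, F (A -> (A -> D)).
        F (A -> (A -> D)): α-rule — add T A, F (A -> D).
        F (A -> D): α-rule — add T A, F D.
        × closes — contains both D and ~D.
      branch 1.2 (add F D, T (B | (A -> (A -> D)))):
        T (B | (A -> (A -> D))): β-rule — branch into T B  //  T (A -> (A -> D)).
          branch 1.2.1 (add T B):
            ○ open, literals {B=1, C=0, D=0}.
          branch 1.2.2 (add T (A -> (A -> D))):
            T (A -> (A -> D)): β-rule — branch into F A  //  T (A -> D).
              branch 1.2.2.1 (add F A):
                ○ open, literals {A=0, C=0, D=0}.
              branch 1.2.2.2 (add T (A -> D)):
                T (A -> D): β-rule — branch into F A  //  T D.
                  branch 1.2.2.2.1 (add F A):
                    ○ open, literals {A=0, C=0, D=0}.
                  branch 1.2.2.2.2 (add T D):
                    × closes — contains both D and ~D.
  branch 2 (add F (A | ~A)):
    F (A | ~A): α-rule — add F A, F ~A.
    × closes — contains both A and ~A.
3 branches closed, 3 open.
An open branch gives a countermodel: B=1, C=0, D=0 (unmentioned atoms arbitrary); the premises hold there but the conclusion fails.

No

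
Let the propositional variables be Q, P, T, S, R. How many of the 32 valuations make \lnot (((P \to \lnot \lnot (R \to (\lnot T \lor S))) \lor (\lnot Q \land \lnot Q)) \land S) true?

16

Initial set: {T \lnot (((P \to \lnot \lnot (R \to (\lnot T \lor S))) \lor (\lnot Q \land \lnot Q)) \land S)}.
T \lnot (((P \to \lnot \lnot (R \to (\lnot T \lor S))) \lor (\lnot Q \land \lnot Q)) \land S): β-rule — branch into F ((P \to \lnot \lnot (R \to (\lnot T \lor S))) \lor (\lnot Q \land \lnot Q))  //  F S.
  branch 1 (add F ((P \to \lnot \lnot (R \to (\lnot T \lor S))) \lor (\lnot Q \land \lnot Q))):
    F ((P \to \lnot \lnot (R \to (\lnot T \lor S))) \lor (\lnot Q \land \lnot Q)): α-rule — add F (P \to \lnot \lnot (R \to (\lnot T \lor S))), F (\lnot Q \land \lnot Q).
    F (P \to \lnot \lnot (R \to (\lnot T \lor S))): α-rule — add T P, F \lnot \lnot (R \to (\lnot T \lor S)).
    F \lnot \lnot (R \to (\lnot T \lor S)): drop double negation, giving F (R \to (\lnot T \lor S)).
    F (R \to (\lnot T \lor S)): α-rule — add T R, F (\lnot T \lor S).
    F (\lnot T \lor S): α-rule — add F \lnot T, F S.
    F (\lnot Q \land \lnot Q): β-rule — branch into F \lnot Q  //  F \lnot Q.
      branch 1.1 (add F \lnot Q):
        ○ open, literals {P=T, Q=T, R=T, S=F, T=T}.
      branch 1.2 (add F \lnot Q):
        ○ open, literals {P=T, Q=T, R=T, S=F, T=T}.
  branch 2 (add F S):
    ○ open, literals {S=F}.
0 branches closed, 3 open.
Each open branch fixes some atoms; the unmentioned ones are free. Counting distinct full assignments: branch {P=T, Q=T, R=T, S=F, T=T} (none free) contributes 1 new; branch {P=T, Q=T, R=T, S=F, T=T} (none free) contributes 0 new; branch {S=F} (Q, P, T, R) contributes 15 new. Total: 16.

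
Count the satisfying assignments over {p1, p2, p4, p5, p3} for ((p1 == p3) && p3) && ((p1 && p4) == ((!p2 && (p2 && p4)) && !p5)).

Initial set: {(((p1 == p3) && p3) && ((p1 && p4) == ((!p2 && (p2 && p4)) && !p5)))}.
(((p1 == p3) && p3) && ((p1 && p4) == ((!p2 && (p2 && p4)) && !p5))): α-rule — add ((p1 == p3) && p3), ((p1 && p4) == ((!p2 && (p2 && p4)) && !p5)).
((p1 == p3) && p3): α-rule — add (p1 == p3), p3.
((p1 && p4) == ((!p2 && (p2 && p4)) && !p5)): β-rule — branch into (p1 && p4), ((!p2 && (p2 && p4)) && !p5)  //  !(p1 && p4), !((!p2 && (p2 && p4)) && !p5).
  branch 1 (add (p1 && p4), ((!p2 && (p2 && p4)) && !p5)):
    (p1 && p4): α-rule — add p1, p4.
    ((!p2 && (p2 && p4)) && !p5): α-rule — add (!p2 && (p2 && p4)), !p5.
    (!p2 && (p2 && p4)): α-rule — add !p2, (p2 && p4).
    (p2 && p4): α-rule — add p2, p4.
    × closes — contains both p2 and !p2.
  branch 2 (add !(p1 && p4), !((!p2 && (p2 && p4)) && !p5)):
    (p1 == p3): β-rule — branch into p1, p3  //  !p1, !p3.
      branch 2.1 (add p1, p3):
        !(p1 && p4): β-rule — branch into !p1  //  !p4.
          branch 2.1.1 (add !p1):
            × closes — contains both p1 and !p1.
          branch 2.1.2 (add !p4):
            !((!p2 && (p2 && p4)) && !p5): β-rule — branch into !(!p2 && (p2 && p4))  //  !!p5.
              branch 2.1.2.1 (add !(!p2 && (p2 && p4))):
                !(!p2 && (p2 && p4)): β-rule — branch into !!p2  //  !(p2 && p4).
                  branch 2.1.2.1.1 (add !!p2):
                    ○ open, literals {p1=true, p2=true, p3=true, p4=false}.
                  branch 2.1.2.1.2 (add !(p2 && p4)):
                    !(p2 && p4): β-rule — branch into !p2  //  !p4.
                      branch 2.1.2.1.2.1 (add !p2):
                        ○ open, literals {p1=true, p2=false, p3=true, p4=false}.
                      branch 2.1.2.1.2.2 (add !p4):
                        ○ open, literals {p1=true, p3=true, p4=false}.
              branch 2.1.2.2 (add !!p5):
                ○ open, literals {p1=true, p3=true, p4=false, p5=true}.
      branch 2.2 (add !p1, !p3):
        × closes — contains both p3 and !p3.
3 branches closed, 4 open.
Each open branch fixes some atoms; the unmentioned ones are free. Counting distinct full assignments: branch {p1=true, p2=true, p3=true, p4=false} (p5) contributes 2 new; branch {p1=true, p2=false, p3=true, p4=false} (p5) contributes 2 new; branch {p1=true, p3=true, p4=false} (p2, p5) contributes 0 new; branch {p1=true, p3=true, p4=false, p5=true} (p2) contributes 0 new. Total: 4.

4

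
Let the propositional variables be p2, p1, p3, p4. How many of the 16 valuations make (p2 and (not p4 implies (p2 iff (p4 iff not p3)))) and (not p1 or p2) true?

Initial set: {((p2 and (not p4 implies (p2 iff (p4 iff not p3)))) and (not p1 or p2))}.
((p2 and (not p4 implies (p2 iff (p4 iff not p3)))) and (not p1 or p2)): α-rule — add (p2 and (not p4 implies (p2 iff (p4 iff not p3)))), (not p1 or p2).
(p2 and (not p4 implies (p2 iff (p4 iff not p3)))): α-rule — add p2, (not p4 implies (p2 iff (p4 iff not p3))).
(not p1 or p2): β-rule — branch into not p1  //  p2.
  branch 1 (add not p1):
    (not p4 implies (p2 iff (p4 iff not p3))): β-rule — branch into not not p4  //  (p2 iff (p4 iff not p3)).
      branch 1.1 (add not not p4):
        ○ open, literals {p1=0, p2=1, p4=1}.
      branch 1.2 (add (p2 iff (p4 iff not p3))):
        (p2 iff (p4 iff not p3)): β-rule — branch into p2, (p4 iff not p3)  //  not p2, not (p4 iff not p3).
          branch 1.2.1 (add p2, (p4 iff not p3)):
            (p4 iff not p3): β-rule — branch into p4, not p3  //  not p4, not not p3.
              branch 1.2.1.1 (add p4, not p3):
                ○ open, literals {p1=0, p2=1, p3=0, p4=1}.
              branch 1.2.1.2 (add not p4, not not p3):
                ○ open, literals {p1=0, p2=1, p3=1, p4=0}.
          branch 1.2.2 (add not p2, not (p4 iff not p3)):
            × closes — contains both p2 and not p2.
  branch 2 (add p2):
    (not p4 implies (p2 iff (p4 iff not p3))): β-rule — branch into not not p4  //  (p2 iff (p4 iff not p3)).
      branch 2.1 (add not not p4):
        ○ open, literals {p2=1, p4=1}.
      branch 2.2 (add (p2 iff (p4 iff not p3))):
        (p2 iff (p4 iff not p3)): β-rule — branch into p2, (p4 iff not p3)  //  not p2, not (p4 iff not p3).
          branch 2.2.1 (add p2, (p4 iff not p3)):
            (p4 iff not p3): β-rule — branch into p4, not p3  //  not p4, not not p3.
              branch 2.2.1.1 (add p4, not p3):
                ○ open, literals {p2=1, p3=0, p4=1}.
              branch 2.2.1.2 (add not p4, not not p3):
                ○ open, literals {p2=1, p3=1, p4=0}.
          branch 2.2.2 (add not p2, not (p4 iff not p3)):
            × closes — contains both p2 and not p2.
2 branches closed, 6 open.
Each open branch fixes some atoms; the unmentioned ones are free. Counting distinct full assignments: branch {p1=0, p2=1, p4=1} (p3) contributes 2 new; branch {p1=0, p2=1, p3=0, p4=1} (none free) contributes 0 new; branch {p1=0, p2=1, p3=1, p4=0} (none free) contributes 1 new; branch {p2=1, p4=1} (p1, p3) contributes 2 new; branch {p2=1, p3=0, p4=1} (p1) contributes 0 new; branch {p2=1, p3=1, p4=0} (p1) contributes 1 new. Total: 6.

6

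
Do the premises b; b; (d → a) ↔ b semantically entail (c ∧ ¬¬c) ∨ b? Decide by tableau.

Yes

Initial set: {b; b; ((d → a) ↔ b); ¬((c ∧ ¬¬c) ∨ b)}.
¬((c ∧ ¬¬c) ∨ b): α-rule — add ¬(c ∧ ¬¬c), ¬b.
× closes — contains both b and ¬b.
All 1 branch closes.
Every branch closed, so the premises entail the conclusion.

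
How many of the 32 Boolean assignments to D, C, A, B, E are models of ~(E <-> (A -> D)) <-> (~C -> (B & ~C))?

16

Initial set: {(~(E <-> (A -> D)) <-> (~C -> (B & ~C)))}.
(~(E <-> (A -> D)) <-> (~C -> (B & ~C))): β-rule — branch into ~(E <-> (A -> D)), (~C -> (B & ~C))  //  ~~(E <-> (A -> D)), ~(~C -> (B & ~C)).
  branch 1 (add ~(E <-> (A -> D)), (~C -> (B & ~C))):
    ~(E <-> (A -> D)): β-rule — branch into E, ~(A -> D)  //  ~E, (A -> D).
      branch 1.1 (add E, ~(A -> D)):
        ~(A -> D): α-rule — add A, ~D.
        (~C -> (B & ~C)): β-rule — branch into ~~C  //  (B & ~C).
          branch 1.1.1 (add ~~C):
            ○ open, literals {A=true, C=true, D=false, E=true}.
          branch 1.1.2 (add (B & ~C)):
            (B & ~C): α-rule — add B, ~C.
            ○ open, literals {A=true, B=true, C=false, D=false, E=true}.
      branch 1.2 (add ~E, (A -> D)):
        (~C -> (B & ~C)): β-rule — branch into ~~C  //  (B & ~C).
          branch 1.2.1 (add ~~C):
            (A -> D): β-rule — branch into ~A  //  D.
              branch 1.2.1.1 (add ~A):
                ○ open, literals {A=false, C=true, E=false}.
              branch 1.2.1.2 (add D):
                ○ open, literals {C=true, D=true, E=false}.
          branch 1.2.2 (add (B & ~C)):
            (B & ~C): α-rule — add B, ~C.
            (A -> D): β-rule — branch into ~A  //  D.
              branch 1.2.2.1 (add ~A):
                ○ open, literals {A=false, B=true, C=false, E=false}.
              branch 1.2.2.2 (add D):
                ○ open, literals {B=true, C=false, D=true, E=false}.
  branch 2 (add ~~(E <-> (A -> D)), ~(~C -> (B & ~C))):
    ~(~C -> (B & ~C)): α-rule — add ~C, ~(B & ~C).
    ~~(E <-> (A -> D)): β-rule — branch into E, (A -> D)  //  ~E, ~(A -> D).
      branch 2.1 (add E, (A -> D)):
        ~(B & ~C): β-rule — branch into ~B  //  ~~C.
          branch 2.1.1 (add ~B):
            (A -> D): β-rule — branch into ~A  //  D.
              branch 2.1.1.1 (add ~A):
                ○ open, literals {A=false, B=false, C=false, E=true}.
              branch 2.1.1.2 (add D):
                ○ open, literals {B=false, C=false, D=true, E=true}.
          branch 2.1.2 (add ~~C):
            × closes — contains both C and ~C.
      branch 2.2 (add ~E, ~(A -> D)):
        ~(A -> D): α-rule — add A, ~D.
        ~(B & ~C): β-rule — branch into ~B  //  ~~C.
          branch 2.2.1 (add ~B):
            ○ open, literals {A=true, B=false, C=false, D=false, E=false}.
          branch 2.2.2 (add ~~C):
            × closes — contains both C and ~C.
2 branches closed, 9 open.
Each open branch fixes some atoms; the unmentioned ones are free. Counting distinct full assignments: branch {A=true, C=true, D=false, E=true} (B) contributes 2 new; branch {A=true, B=true, C=false, D=false, E=true} (none free) contributes 1 new; branch {A=false, C=true, E=false} (D, B) contributes 4 new; branch {C=true, D=true, E=false} (A, B) contributes 2 new; branch {A=false, B=true, C=false, E=false} (D) contributes 2 new; branch {B=true, C=false, D=true, E=false} (A) contributes 1 new; branch {A=false, B=false, C=false, E=true} (D) contributes 2 new; branch {B=false, C=false, D=true, E=true} (A) contributes 1 new; branch {A=true, B=false, C=false, D=false, E=false} (none free) contributes 1 new. Total: 16.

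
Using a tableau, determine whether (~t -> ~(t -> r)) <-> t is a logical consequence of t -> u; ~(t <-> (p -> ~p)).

Initial set: {(t -> u); ~(t <-> (p -> ~p)); ~((~t -> ~(t -> r)) <-> t)}.
(t -> u): β-rule — branch into ~t  //  u.
  branch 1 (add ~t):
    ~(t <-> (p -> ~p)): β-rule — branch into t, ~(p -> ~p)  //  ~t, (p -> ~p).
      branch 1.1 (add t, ~(p -> ~p)):
        × closes — contains both t and ~t.
      branch 1.2 (add ~t, (p -> ~p)):
        ~((~t -> ~(t -> r)) <-> t): β-rule — branch into (~t -> ~(t -> r)), ~t  //  ~(~t -> ~(t -> r)), t.
          branch 1.2.1 (add (~t -> ~(t -> r)), ~t):
            (p -> ~p): β-rule — branch into ~p  //  ~p.
              branch 1.2.1.1 (add ~p):
                (~t -> ~(t -> r)): β-rule — branch into ~~t  //  ~(t -> r).
                  branch 1.2.1.1.1 (add ~~t):
                    × closes — contains both t and ~t.
                  branch 1.2.1.1.2 (add ~(t -> r)):
                    ~(t -> r): α-rule — add t, ~r.
                    × closes — contains both t and ~t.
              branch 1.2.1.2 (add ~p):
                (~t -> ~(t -> r)): β-rule — branch into ~~t  //  ~(t -> r).
                  branch 1.2.1.2.1 (add ~~t):
                    × closes — contains both t and ~t.
                  branch 1.2.1.2.2 (add ~(t -> r)):
                    ~(t -> r): α-rule — add t, ~r.
                    × closes — contains both t and ~t.
          branch 1.2.2 (add ~(~t -> ~(t -> r)), t):
            × closes — contains both t and ~t.
  branch 2 (add u):
    ~(t <-> (p -> ~p)): β-rule — branch into t, ~(p -> ~p)  //  ~t, (p -> ~p).
      branch 2.1 (add t, ~(p -> ~p)):
        ~(p -> ~p): α-rule — add p, ~~p.
        ~((~t -> ~(t -> r)) <-> t): β-rule — branch into (~t -> ~(t -> r)), ~t  //  ~(~t -> ~(t -> r)), t.
          branch 2.1.1 (add (~t -> ~(t -> r)), ~t):
            × closes — contains both t and ~t.
          branch 2.1.2 (add ~(~t -> ~(t -> r)), t):
            ~(~t -> ~(t -> r)): α-rule — add ~t, ~~(t -> r).
            × closes — contains both t and ~t.
      branch 2.2 (add ~t, (p -> ~p)):
        ~((~t -> ~(t -> r)) <-> t): β-rule — branch into (~t -> ~(t -> r)), ~t  //  ~(~t -> ~(t -> r)), t.
          branch 2.2.1 (add (~t -> ~(t -> r)), ~t):
            (p -> ~p): β-rule — branch into ~p  //  ~p.
              branch 2.2.1.1 (add ~p):
                (~t -> ~(t -> r)): β-rule — branch into ~~t  //  ~(t -> r).
                  branch 2.2.1.1.1 (add ~~t):
                    × closes — contains both t and ~t.
                  branch 2.2.1.1.2 (add ~(t -> r)):
                    ~(t -> r): α-rule — add t, ~r.
                    × closes — contains both t and ~t.
              branch 2.2.1.2 (add ~p):
                (~t -> ~(t -> r)): β-rule — branch into ~~t  //  ~(t -> r).
                  branch 2.2.1.2.1 (add ~~t):
                    × closes — contains both t and ~t.
                  branch 2.2.1.2.2 (add ~(t -> r)):
                    ~(t -> r): α-rule — add t, ~r.
                    × closes — contains both t and ~t.
          branch 2.2.2 (add ~(~t -> ~(t -> r)), t):
            × closes — contains both t and ~t.
All 13 branches close.
Every branch closed, so the premises entail the conclusion.

Yes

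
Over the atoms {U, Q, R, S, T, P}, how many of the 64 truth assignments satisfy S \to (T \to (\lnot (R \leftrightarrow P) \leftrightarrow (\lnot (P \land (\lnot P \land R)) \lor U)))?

Initial set: {(S \to (T \to (\lnot (R \leftrightarrow P) \leftrightarrow (\lnot (P \land (\lnot P \land R)) \lor U))))}.
(S \to (T \to (\lnot (R \leftrightarrow P) \leftrightarrow (\lnot (P \land (\lnot P \land R)) \lor U)))): β-rule — branch into \lnot S  //  (T \to (\lnot (R \leftrightarrow P) \leftrightarrow (\lnot (P \land (\lnot P \land R)) \lor U))).
  branch 1 (add \lnot S):
    ○ open, literals {S=0}.
  branch 2 (add (T \to (\lnot (R \leftrightarrow P) \leftrightarrow (\lnot (P \land (\lnot P \land R)) \lor U)))):
    (T \to (\lnot (R \leftrightarrow P) \leftrightarrow (\lnot (P \land (\lnot P \land R)) \lor U))): β-rule — branch into \lnot T  //  (\lnot (R \leftrightarrow P) \leftrightarrow (\lnot (P \land (\lnot P \land R)) \lor U)).
      branch 2.1 (add \lnot T):
        ○ open, literals {T=0}.
      branch 2.2 (add (\lnot (R \leftrightarrow P) \leftrightarrow (\lnot (P \land (\lnot P \land R)) \lor U))):
        (\lnot (R \leftrightarrow P) \leftrightarrow (\lnot (P \land (\lnot P \land R)) \lor U)): β-rule — branch into \lnot (R \leftrightarrow P), (\lnot (P \land (\lnot P \land R)) \lor U)  //  \lnot \lnot (R \leftrightarrow P), \lnot (\lnot (P \land (\lnot P \land R)) \lor U).
          branch 2.2.1 (add \lnot (R \leftrightarrow P), (\lnot (P \land (\lnot P \land R)) \lor U)):
            \lnot (R \leftrightarrow P): β-rule — branch into R, \lnot P  //  \lnot R, P.
              branch 2.2.1.1 (add R, \lnot P):
                (\lnot (P \land (\lnot P \land R)) \lor U): β-rule — branch into \lnot (P \land (\lnot P \land R))  //  U.
                  branch 2.2.1.1.1 (add \lnot (P \land (\lnot P \land R))):
                    \lnot (P \land (\lnot P \land R)): β-rule — branch into \lnot P  //  \lnot (\lnot P \land R).
                      branch 2.2.1.1.1.1 (add \lnot P):
                        ○ open, literals {P=0, R=1}.
                      branch 2.2.1.1.1.2 (add \lnot (\lnot P \land R)):
                        \lnot (\lnot P \land R): β-rule — branch into \lnot \lnot P  //  \lnot R.
                          branch 2.2.1.1.1.2.1 (add \lnot \lnot P):
                            × closes — contains both P and \lnot P.
                          branch 2.2.1.1.1.2.2 (add \lnot R):
                            × closes — contains both R and \lnot R.
                  branch 2.2.1.1.2 (add U):
                    ○ open, literals {P=0, R=1, U=1}.
              branch 2.2.1.2 (add \lnot R, P):
                (\lnot (P \land (\lnot P \land R)) \lor U): β-rule — branch into \lnot (P \land (\lnot P \land R))  //  U.
                  branch 2.2.1.2.1 (add \lnot (P \land (\lnot P \land R))):
                    \lnot (P \land (\lnot P \land R)): β-rule — branch into \lnot P  //  \lnot (\lnot P \land R).
                      branch 2.2.1.2.1.1 (add \lnot P):
                        × closes — contains both P and \lnot P.
                      branch 2.2.1.2.1.2 (add \lnot (\lnot P \land R)):
                        \lnot (\lnot P \land R): β-rule — branch into \lnot \lnot P  //  \lnot R.
                          branch 2.2.1.2.1.2.1 (add \lnot \lnot P):
                            ○ open, literals {P=1, R=0}.
                          branch 2.2.1.2.1.2.2 (add \lnot R):
                            ○ open, literals {P=1, R=0}.
                  branch 2.2.1.2.2 (add U):
                    ○ open, literals {P=1, R=0, U=1}.
          branch 2.2.2 (add \lnot \lnot (R \leftrightarrow P), \lnot (\lnot (P \land (\lnot P \land R)) \lor U)):
            \lnot (\lnot (P \land (\lnot P \land R)) \lor U): α-rule — add \lnot \lnot (P \land (\lnot P \land R)), \lnot U.
            \lnot \lnot (P \land (\lnot P \land R)): α-rule — add P, (\lnot P \land R).
            (\lnot P \land R): α-rule — add \lnot P, R.
            × closes — contains both P and \lnot P.
4 branches closed, 7 open.
Each open branch fixes some atoms; the unmentioned ones are free. Counting distinct full assignments: branch {S=0} (U, Q, R, T, P) contributes 32 new; branch {T=0} (U, Q, R, S, P) contributes 16 new; branch {P=0, R=1} (U, Q, S, T) contributes 4 new; branch {P=0, R=1, U=1} (Q, S, T) contributes 0 new; branch {P=1, R=0} (U, Q, S, T) contributes 4 new; branch {P=1, R=0} (U, Q, S, T) contributes 0 new; branch {P=1, R=0, U=1} (Q, S, T) contributes 0 new. Total: 56.

56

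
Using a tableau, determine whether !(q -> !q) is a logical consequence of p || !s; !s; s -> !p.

No

Initial set: {(p || !s); !s; (s -> !p); !!(q -> !q)}.
(p || !s): β-rule — branch into p  //  !s.
  branch 1 (add p):
    (s -> !p): β-rule — branch into !s  //  !p.
      branch 1.1 (add !s):
        !!(q -> !q): β-rule — branch into !q  //  !q.
          branch 1.1.1 (add !q):
            ○ open, literals {p=true, q=false, s=false}.
          branch 1.1.2 (add !q):
            ○ open, literals {p=true, q=false, s=false}.
      branch 1.2 (add !p):
        × closes — contains both p and !p.
  branch 2 (add !s):
    (s -> !p): β-rule — branch into !s  //  !p.
      branch 2.1 (add !s):
        !!(q -> !q): β-rule — branch into !q  //  !q.
          branch 2.1.1 (add !q):
            ○ open, literals {q=false, s=false}.
          branch 2.1.2 (add !q):
            ○ open, literals {q=false, s=false}.
      branch 2.2 (add !p):
        !!(q -> !q): β-rule — branch into !q  //  !q.
          branch 2.2.1 (add !q):
            ○ open, literals {p=false, q=false, s=false}.
          branch 2.2.2 (add !q):
            ○ open, literals {p=false, q=false, s=false}.
1 branch closed, 6 open.
An open branch gives a countermodel: p=true, q=false, s=false (unmentioned atoms arbitrary); the premises hold there but the conclusion fails.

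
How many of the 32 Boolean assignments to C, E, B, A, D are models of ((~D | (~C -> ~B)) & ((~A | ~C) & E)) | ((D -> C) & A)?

20

Initial set: {T (((~D | (~C -> ~B)) & ((~A | ~C) & E)) | ((D -> C) & A))}.
T (((~D | (~C -> ~B)) & ((~A | ~C) & E)) | ((D -> C) & A)): β-rule — branch into T ((~D | (~C -> ~B)) & ((~A | ~C) & E))  //  T ((D -> C) & A).
  branch 1 (add T ((~D | (~C -> ~B)) & ((~A | ~C) & E))):
    T ((~D | (~C -> ~B)) & ((~A | ~C) & E)): α-rule — add T (~D | (~C -> ~B)), T ((~A | ~C) & E).
    T ((~A | ~C) & E): α-rule — add T (~A | ~C), T E.
    T (~D | (~C -> ~B)): β-rule — branch into T ~D  //  T (~C -> ~B).
      branch 1.1 (add T ~D):
        T (~A | ~C): β-rule — branch into T ~A  //  T ~C.
          branch 1.1.1 (add T ~A):
            ○ open, literals {A=false, D=false, E=true}.
          branch 1.1.2 (add T ~C):
            ○ open, literals {C=false, D=false, E=true}.
      branch 1.2 (add T (~C -> ~B)):
        T (~A | ~C): β-rule — branch into T ~A  //  T ~C.
          branch 1.2.1 (add T ~A):
            T (~C -> ~B): β-rule — branch into F ~C  //  T ~B.
              branch 1.2.1.1 (add F ~C):
                ○ open, literals {A=false, C=true, E=true}.
              branch 1.2.1.2 (add T ~B):
                ○ open, literals {A=false, B=false, E=true}.
          branch 1.2.2 (add T ~C):
            T (~C -> ~B): β-rule — branch into F ~C  //  T ~B.
              branch 1.2.2.1 (add F ~C):
                × closes — contains both C and ~C.
              branch 1.2.2.2 (add T ~B):
                ○ open, literals {B=false, C=false, E=true}.
  branch 2 (add T ((D -> C) & A)):
    T ((D -> C) & A): α-rule — add T (D -> C), T A.
    T (D -> C): β-rule — branch into F D  //  T C.
      branch 2.1 (add F D):
        ○ open, literals {A=true, D=false}.
      branch 2.2 (add T C):
        ○ open, literals {A=true, C=true}.
1 branch closed, 7 open.
Each open branch fixes some atoms; the unmentioned ones are free. Counting distinct full assignments: branch {A=false, D=false, E=true} (C, B) contributes 4 new; branch {C=false, D=false, E=true} (B, A) contributes 2 new; branch {A=false, C=true, E=true} (B, D) contributes 2 new; branch {A=false, B=false, E=true} (C, D) contributes 1 new; branch {B=false, C=false, E=true} (A, D) contributes 1 new; branch {A=true, D=false} (C, E, B) contributes 6 new; branch {A=true, C=true} (E, B, D) contributes 4 new. Total: 20.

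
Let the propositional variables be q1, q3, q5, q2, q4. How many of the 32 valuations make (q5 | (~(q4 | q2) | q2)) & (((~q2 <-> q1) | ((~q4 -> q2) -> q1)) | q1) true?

Initial set: {((q5 | (~(q4 | q2) | q2)) & (((~q2 <-> q1) | ((~q4 -> q2) -> q1)) | q1))}.
((q5 | (~(q4 | q2) | q2)) & (((~q2 <-> q1) | ((~q4 -> q2) -> q1)) | q1)): α-rule — add (q5 | (~(q4 | q2) | q2)), (((~q2 <-> q1) | ((~q4 -> q2) -> q1)) | q1).
(q5 | (~(q4 | q2) | q2)): β-rule — branch into q5  //  (~(q4 | q2) | q2).
  branch 1 (add q5):
    (((~q2 <-> q1) | ((~q4 -> q2) -> q1)) | q1): β-rule — branch into ((~q2 <-> q1) | ((~q4 -> q2) -> q1))  //  q1.
      branch 1.1 (add ((~q2 <-> q1) | ((~q4 -> q2) -> q1))):
        ((~q2 <-> q1) | ((~q4 -> q2) -> q1)): β-rule — branch into (~q2 <-> q1)  //  ((~q4 -> q2) -> q1).
          branch 1.1.1 (add (~q2 <-> q1)):
            (~q2 <-> q1): β-rule — branch into ~q2, q1  //  ~~q2, ~q1.
              branch 1.1.1.1 (add ~q2, q1):
                ○ open, literals {q1=true, q2=false, q5=true}.
              branch 1.1.1.2 (add ~~q2, ~q1):
                ○ open, literals {q1=false, q2=true, q5=true}.
          branch 1.1.2 (add ((~q4 -> q2) -> q1)):
            ((~q4 -> q2) -> q1): β-rule — branch into ~(~q4 -> q2)  //  q1.
              branch 1.1.2.1 (add ~(~q4 -> q2)):
                ~(~q4 -> q2): α-rule — add ~q4, ~q2.
                ○ open, literals {q2=false, q4=false, q5=true}.
              branch 1.1.2.2 (add q1):
                ○ open, literals {q1=true, q5=true}.
      branch 1.2 (add q1):
        ○ open, literals {q1=true, q5=true}.
  branch 2 (add (~(q4 | q2) | q2)):
    (((~q2 <-> q1) | ((~q4 -> q2) -> q1)) | q1): β-rule — branch into ((~q2 <-> q1) | ((~q4 -> q2) -> q1))  //  q1.
      branch 2.1 (add ((~q2 <-> q1) | ((~q4 -> q2) -> q1))):
        (~(q4 | q2) | q2): β-rule — branch into ~(q4 | q2)  //  q2.
          branch 2.1.1 (add ~(q4 | q2)):
            ~(q4 | q2): α-rule — add ~q4, ~q2.
            ((~q2 <-> q1) | ((~q4 -> q2) -> q1)): β-rule — branch into (~q2 <-> q1)  //  ((~q4 -> q2) -> q1).
              branch 2.1.1.1 (add (~q2 <-> q1)):
                (~q2 <-> q1): β-rule — branch into ~q2, q1  //  ~~q2, ~q1.
                  branch 2.1.1.1.1 (add ~q2, q1):
                    ○ open, literals {q1=true, q2=false, q4=false}.
                  branch 2.1.1.1.2 (add ~~q2, ~q1):
                    × closes — contains both q2 and ~q2.
              branch 2.1.1.2 (add ((~q4 -> q2) -> q1)):
                ((~q4 -> q2) -> q1): β-rule — branch into ~(~q4 -> q2)  //  q1.
                  branch 2.1.1.2.1 (add ~(~q4 -> q2)):
                    ~(~q4 -> q2): α-rule — add ~q4, ~q2.
                    ○ open, literals {q2=false, q4=false}.
                  branch 2.1.1.2.2 (add q1):
                    ○ open, literals {q1=true, q2=false, q4=false}.
          branch 2.1.2 (add q2):
            ((~q2 <-> q1) | ((~q4 -> q2) -> q1)): β-rule — branch into (~q2 <-> q1)  //  ((~q4 -> q2) -> q1).
              branch 2.1.2.1 (add (~q2 <-> q1)):
                (~q2 <-> q1): β-rule — branch into ~q2, q1  //  ~~q2, ~q1.
                  branch 2.1.2.1.1 (add ~q2, q1):
                    × closes — contains both q2 and ~q2.
                  branch 2.1.2.1.2 (add ~~q2, ~q1):
                    ○ open, literals {q1=false, q2=true}.
              branch 2.1.2.2 (add ((~q4 -> q2) -> q1)):
                ((~q4 -> q2) -> q1): β-rule — branch into ~(~q4 -> q2)  //  q1.
                  branch 2.1.2.2.1 (add ~(~q4 -> q2)):
                    ~(~q4 -> q2): α-rule — add ~q4, ~q2.
                    × closes — contains both q2 and ~q2.
                  branch 2.1.2.2.2 (add q1):
                    ○ open, literals {q1=true, q2=true}.
      branch 2.2 (add q1):
        (~(q4 | q2) | q2): β-rule — branch into ~(q4 | q2)  //  q2.
          branch 2.2.1 (add ~(q4 | q2)):
            ~(q4 | q2): α-rule — add ~q4, ~q2.
            ○ open, literals {q1=true, q2=false, q4=false}.
          branch 2.2.2 (add q2):
            ○ open, literals {q1=true, q2=true}.
3 branches closed, 12 open.
Each open branch fixes some atoms; the unmentioned ones are free. Counting distinct full assignments: branch {q1=true, q2=false, q5=true} (q3, q4) contributes 4 new; branch {q1=false, q2=true, q5=true} (q3, q4) contributes 4 new; branch {q2=false, q4=false, q5=true} (q1, q3) contributes 2 new; branch {q1=true, q5=true} (q3, q2, q4) contributes 4 new; branch {q1=true, q5=true} (q3, q2, q4) contributes 0 new; branch {q1=true, q2=false, q4=false} (q3, q5) contributes 2 new; branch {q2=false, q4=false} (q1, q3, q5) contributes 2 new; branch {q1=true, q2=false, q4=false} (q3, q5) contributes 0 new; branch {q1=false, q2=true} (q3, q5, q4) contributes 4 new; branch {q1=true, q2=true} (q3, q5, q4) contributes 4 new; branch {q1=true, q2=false, q4=false} (q3, q5) contributes 0 new; branch {q1=true, q2=true} (q3, q5, q4) contributes 0 new. Total: 26.

26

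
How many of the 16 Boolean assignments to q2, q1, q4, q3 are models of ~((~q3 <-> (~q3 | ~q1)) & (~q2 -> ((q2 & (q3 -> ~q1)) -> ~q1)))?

4

Initial set: {~((~q3 <-> (~q3 | ~q1)) & (~q2 -> ((q2 & (q3 -> ~q1)) -> ~q1)))}.
~((~q3 <-> (~q3 | ~q1)) & (~q2 -> ((q2 & (q3 -> ~q1)) -> ~q1))): β-rule — branch into ~(~q3 <-> (~q3 | ~q1))  //  ~(~q2 -> ((q2 & (q3 -> ~q1)) -> ~q1)).
  branch 1 (add ~(~q3 <-> (~q3 | ~q1))):
    ~(~q3 <-> (~q3 | ~q1)): β-rule — branch into ~q3, ~(~q3 | ~q1)  //  ~~q3, (~q3 | ~q1).
      branch 1.1 (add ~q3, ~(~q3 | ~q1)):
        ~(~q3 | ~q1): α-rule — add ~~q3, ~~q1.
        × closes — contains both q3 and ~q3.
      branch 1.2 (add ~~q3, (~q3 | ~q1)):
        (~q3 | ~q1): β-rule — branch into ~q3  //  ~q1.
          branch 1.2.1 (add ~q3):
            × closes — contains both q3 and ~q3.
          branch 1.2.2 (add ~q1):
            ○ open, literals {q1=F, q3=T}.
  branch 2 (add ~(~q2 -> ((q2 & (q3 -> ~q1)) -> ~q1))):
    ~(~q2 -> ((q2 & (q3 -> ~q1)) -> ~q1)): α-rule — add ~q2, ~((q2 & (q3 -> ~q1)) -> ~q1).
    ~((q2 & (q3 -> ~q1)) -> ~q1): α-rule — add (q2 & (q3 -> ~q1)), ~~q1.
    (q2 & (q3 -> ~q1)): α-rule — add q2, (q3 -> ~q1).
    × closes — contains both q2 and ~q2.
3 branches closed, 1 open.
Each open branch fixes some atoms; the unmentioned ones are free. Counting distinct full assignments: branch {q1=F, q3=T} (q2, q4) contributes 4 new. Total: 4.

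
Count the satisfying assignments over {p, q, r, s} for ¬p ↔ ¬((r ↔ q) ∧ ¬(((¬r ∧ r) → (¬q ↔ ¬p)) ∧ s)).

Initial set: {(¬p ↔ ¬((r ↔ q) ∧ ¬(((¬r ∧ r) → (¬q ↔ ¬p)) ∧ s)))}.
(¬p ↔ ¬((r ↔ q) ∧ ¬(((¬r ∧ r) → (¬q ↔ ¬p)) ∧ s))): β-rule — branch into ¬p, ¬((r ↔ q) ∧ ¬(((¬r ∧ r) → (¬q ↔ ¬p)) ∧ s))  //  ¬¬p, ¬¬((r ↔ q) ∧ ¬(((¬r ∧ r) → (¬q ↔ ¬p)) ∧ s)).
  branch 1 (add ¬p, ¬((r ↔ q) ∧ ¬(((¬r ∧ r) → (¬q ↔ ¬p)) ∧ s))):
    ¬((r ↔ q) ∧ ¬(((¬r ∧ r) → (¬q ↔ ¬p)) ∧ s)): β-rule — branch into ¬(r ↔ q)  //  ¬¬(((¬r ∧ r) → (¬q ↔ ¬p)) ∧ s).
      branch 1.1 (add ¬(r ↔ q)):
        ¬(r ↔ q): β-rule — branch into r, ¬q  //  ¬r, q.
          branch 1.1.1 (add r, ¬q):
            ○ open, literals {p=false, q=false, r=true}.
          branch 1.1.2 (add ¬r, q):
            ○ open, literals {p=false, q=true, r=false}.
      branch 1.2 (add ¬¬(((¬r ∧ r) → (¬q ↔ ¬p)) ∧ s)):
        ¬¬(((¬r ∧ r) → (¬q ↔ ¬p)) ∧ s): α-rule — add ((¬r ∧ r) → (¬q ↔ ¬p)), s.
        ((¬r ∧ r) → (¬q ↔ ¬p)): β-rule — branch into ¬(¬r ∧ r)  //  (¬q ↔ ¬p).
          branch 1.2.1 (add ¬(¬r ∧ r)):
            ¬(¬r ∧ r): β-rule — branch into ¬¬r  //  ¬r.
              branch 1.2.1.1 (add ¬¬r):
                ○ open, literals {p=false, r=true, s=true}.
              branch 1.2.1.2 (add ¬r):
                ○ open, literals {p=false, r=false, s=true}.
          branch 1.2.2 (add (¬q ↔ ¬p)):
            (¬q ↔ ¬p): β-rule — branch into ¬q, ¬p  //  ¬¬q, ¬¬p.
              branch 1.2.2.1 (add ¬q, ¬p):
                ○ open, literals {p=false, q=false, s=true}.
              branch 1.2.2.2 (add ¬¬q, ¬¬p):
                × closes — contains both p and ¬p.
  branch 2 (add ¬¬p, ¬¬((r ↔ q) ∧ ¬(((¬r ∧ r) → (¬q ↔ ¬p)) ∧ s))):
    ¬¬((r ↔ q) ∧ ¬(((¬r ∧ r) → (¬q ↔ ¬p)) ∧ s)): α-rule — add (r ↔ q), ¬(((¬r ∧ r) → (¬q ↔ ¬p)) ∧ s).
    (r ↔ q): β-rule — branch into r, q  //  ¬r, ¬q.
      branch 2.1 (add r, q):
        ¬(((¬r ∧ r) → (¬q ↔ ¬p)) ∧ s): β-rule — branch into ¬((¬r ∧ r) → (¬q ↔ ¬p))  //  ¬s.
          branch 2.1.1 (add ¬((¬r ∧ r) → (¬q ↔ ¬p))):
            ¬((¬r ∧ r) → (¬q ↔ ¬p)): α-rule — add (¬r ∧ r), ¬(¬q ↔ ¬p).
            (¬r ∧ r): α-rule — add ¬r, r.
            × closes — contains both r and ¬r.
          branch 2.1.2 (add ¬s):
            ○ open, literals {p=true, q=true, r=true, s=false}.
      branch 2.2 (add ¬r, ¬q):
        ¬(((¬r ∧ r) → (¬q ↔ ¬p)) ∧ s): β-rule — branch into ¬((¬r ∧ r) → (¬q ↔ ¬p))  //  ¬s.
          branch 2.2.1 (add ¬((¬r ∧ r) → (¬q ↔ ¬p))):
            ¬((¬r ∧ r) → (¬q ↔ ¬p)): α-rule — add (¬r ∧ r), ¬(¬q ↔ ¬p).
            (¬r ∧ r): α-rule — add ¬r, r.
            × closes — contains both r and ¬r.
          branch 2.2.2 (add ¬s):
            ○ open, literals {p=true, q=false, r=false, s=false}.
3 branches closed, 7 open.
Each open branch fixes some atoms; the unmentioned ones are free. Counting distinct full assignments: branch {p=false, q=false, r=true} (s) contributes 2 new; branch {p=false, q=true, r=false} (s) contributes 2 new; branch {p=false, r=true, s=true} (q) contributes 1 new; branch {p=false, r=false, s=true} (q) contributes 1 new; branch {p=false, q=false, s=true} (r) contributes 0 new; branch {p=true, q=true, r=true, s=false} (none free) contributes 1 new; branch {p=true, q=false, r=false, s=false} (none free) contributes 1 new. Total: 8.

8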